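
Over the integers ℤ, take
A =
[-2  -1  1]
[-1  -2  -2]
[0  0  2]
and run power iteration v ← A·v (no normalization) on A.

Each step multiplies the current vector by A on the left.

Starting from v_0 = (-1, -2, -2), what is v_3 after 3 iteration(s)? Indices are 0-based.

v_0 = (-1, -2, -2).
v_1 = A·v_0 = (2, 9, -4).
v_2 = A·v_1 = (-17, -12, -8).
v_3 = A·v_2 = (38, 57, -16).

v_3 = (38, 57, -16)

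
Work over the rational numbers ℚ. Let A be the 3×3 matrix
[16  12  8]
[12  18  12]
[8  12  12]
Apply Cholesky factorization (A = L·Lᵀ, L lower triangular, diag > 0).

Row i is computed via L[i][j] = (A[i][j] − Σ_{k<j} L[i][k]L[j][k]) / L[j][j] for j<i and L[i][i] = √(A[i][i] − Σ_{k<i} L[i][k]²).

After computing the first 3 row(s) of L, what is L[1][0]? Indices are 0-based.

L[1][0] = 3

Step 1: L[0][0] = √(16) = 4.
  L[1][0] = (12) / L[0][0] = 3.
Step 2: L[1][1] = √(9) = 3.
  L[2][0] = (8) / L[0][0] = 2.
  L[2][1] = (6) / L[1][1] = 2.
Step 3: L[2][2] = √(4) = 2.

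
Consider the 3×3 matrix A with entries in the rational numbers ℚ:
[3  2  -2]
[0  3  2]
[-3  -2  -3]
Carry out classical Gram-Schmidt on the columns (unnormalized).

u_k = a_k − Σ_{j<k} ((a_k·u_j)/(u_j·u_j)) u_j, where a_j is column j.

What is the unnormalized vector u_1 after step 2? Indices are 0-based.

u_1 = (0, 3, 0)

Step 1: u_0 = a_0 = (3, 0, -3).
Step 2: u_1 = a_1 − (2/3)·u_0 = (0, 3, 0).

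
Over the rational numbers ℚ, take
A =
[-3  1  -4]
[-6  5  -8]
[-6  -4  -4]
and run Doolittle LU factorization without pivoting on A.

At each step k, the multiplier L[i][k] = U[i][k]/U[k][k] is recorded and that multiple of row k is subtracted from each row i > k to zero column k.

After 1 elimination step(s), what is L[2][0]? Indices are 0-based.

Step 1: pivot at (0,0) is -3.
  row1 ← row1 − (2)·row0  ⇒  L[1][0]=2, U row1=(0, 3, 0)
  row2 ← row2 − (2)·row0  ⇒  L[2][0]=2, U row2=(0, -6, 4)

L[2][0] = 2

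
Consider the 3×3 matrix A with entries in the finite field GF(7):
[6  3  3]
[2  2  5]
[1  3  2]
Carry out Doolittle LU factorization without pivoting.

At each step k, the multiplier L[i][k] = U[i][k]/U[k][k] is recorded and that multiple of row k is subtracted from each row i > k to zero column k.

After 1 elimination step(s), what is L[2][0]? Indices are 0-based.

k=0: U[0][0]=6
  eliminate (1,0): mult=5, new row 1: (0, 1, 4); set L[1][0]=5
  eliminate (2,0): mult=6, new row 2: (0, 6, 5); set L[2][0]=6

L[2][0] = 6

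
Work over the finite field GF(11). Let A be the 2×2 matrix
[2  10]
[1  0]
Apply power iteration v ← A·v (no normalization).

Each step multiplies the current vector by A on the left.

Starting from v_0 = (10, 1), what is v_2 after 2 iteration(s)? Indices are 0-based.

v_2 = (6, 8)

v_0 = (10, 1).
v_1 = A·v_0 = (8, 10).
v_2 = A·v_1 = (6, 8).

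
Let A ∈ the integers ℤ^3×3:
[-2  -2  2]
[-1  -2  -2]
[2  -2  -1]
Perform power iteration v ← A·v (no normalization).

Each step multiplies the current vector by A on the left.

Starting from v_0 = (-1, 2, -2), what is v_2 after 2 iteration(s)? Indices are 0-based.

v_0 = (-1, 2, -2).
v_1 = A·v_0 = (-6, 1, -4).
v_2 = A·v_1 = (2, 12, -10).

v_2 = (2, 12, -10)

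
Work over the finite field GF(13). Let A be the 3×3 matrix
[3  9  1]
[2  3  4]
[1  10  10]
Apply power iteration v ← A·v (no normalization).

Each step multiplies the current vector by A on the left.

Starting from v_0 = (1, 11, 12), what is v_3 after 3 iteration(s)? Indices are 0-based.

v_3 = (11, 8, 4)

v_0 = (1, 11, 12).
v_1 = A·v_0 = (10, 5, 10).
v_2 = A·v_1 = (7, 10, 4).
v_3 = A·v_2 = (11, 8, 4).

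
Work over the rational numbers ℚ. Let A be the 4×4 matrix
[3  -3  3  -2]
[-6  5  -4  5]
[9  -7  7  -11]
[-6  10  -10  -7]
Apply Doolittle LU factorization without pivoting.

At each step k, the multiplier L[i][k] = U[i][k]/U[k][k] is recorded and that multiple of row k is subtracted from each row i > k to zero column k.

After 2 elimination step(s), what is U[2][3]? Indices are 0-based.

k=0: U[0][0]=3
  eliminate (1,0): mult=-2, new row 1: (0, -1, 2, 1); set L[1][0]=-2
  eliminate (2,0): mult=3, new row 2: (0, 2, -2, -5); set L[2][0]=3
  eliminate (3,0): mult=-2, new row 3: (0, 4, -4, -11); set L[3][0]=-2
k=1: U[1][1]=-1
  eliminate (2,1): mult=-2, new row 2: (0, 0, 2, -3); set L[2][1]=-2
  eliminate (3,1): mult=-4, new row 3: (0, 0, 4, -7); set L[3][1]=-4

U[2][3] = -3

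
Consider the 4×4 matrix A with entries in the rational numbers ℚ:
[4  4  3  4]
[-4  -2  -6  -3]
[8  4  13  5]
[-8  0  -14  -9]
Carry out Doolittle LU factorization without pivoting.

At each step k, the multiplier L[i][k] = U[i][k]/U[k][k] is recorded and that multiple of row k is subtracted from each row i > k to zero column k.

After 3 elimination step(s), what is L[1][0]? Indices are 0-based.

k=0: U[0][0]=4
  eliminate (1,0): mult=-1, new row 1: (0, 2, -3, 1); set L[1][0]=-1
  eliminate (2,0): mult=2, new row 2: (0, -4, 7, -3); set L[2][0]=2
  eliminate (3,0): mult=-2, new row 3: (0, 8, -8, -1); set L[3][0]=-2
k=1: U[1][1]=2
  eliminate (2,1): mult=-2, new row 2: (0, 0, 1, -1); set L[2][1]=-2
  eliminate (3,1): mult=4, new row 3: (0, 0, 4, -5); set L[3][1]=4
k=2: U[2][2]=1
  eliminate (3,2): mult=4, new row 3: (0, 0, 0, -1); set L[3][2]=4

L[1][0] = -1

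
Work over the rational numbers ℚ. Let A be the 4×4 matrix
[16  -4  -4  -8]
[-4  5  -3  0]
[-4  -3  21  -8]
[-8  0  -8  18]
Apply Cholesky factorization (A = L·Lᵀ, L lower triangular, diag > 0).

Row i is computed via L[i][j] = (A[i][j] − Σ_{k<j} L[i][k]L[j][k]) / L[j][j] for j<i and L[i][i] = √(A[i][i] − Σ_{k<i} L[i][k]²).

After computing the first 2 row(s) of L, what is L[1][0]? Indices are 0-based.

L[1][0] = -1

Step 1: L[0][0] = √(16) = 4.
  L[1][0] = (-4) / L[0][0] = -1.
Step 2: L[1][1] = √(4) = 2.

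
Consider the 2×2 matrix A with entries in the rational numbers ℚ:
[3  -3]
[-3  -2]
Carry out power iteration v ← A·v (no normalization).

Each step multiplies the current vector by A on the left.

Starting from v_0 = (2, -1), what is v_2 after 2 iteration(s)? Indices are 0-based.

v_2 = (39, -19)

v_0 = (2, -1).
v_1 = A·v_0 = (9, -4).
v_2 = A·v_1 = (39, -19).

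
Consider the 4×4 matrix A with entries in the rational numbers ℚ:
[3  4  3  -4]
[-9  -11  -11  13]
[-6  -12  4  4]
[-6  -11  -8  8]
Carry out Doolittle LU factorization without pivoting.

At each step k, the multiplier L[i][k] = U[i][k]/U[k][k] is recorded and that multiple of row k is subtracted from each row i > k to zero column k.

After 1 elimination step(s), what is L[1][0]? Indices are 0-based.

L[1][0] = -3

Step 1: pivot at (0,0) is 3.
  row1 ← row1 − (-3)·row0  ⇒  L[1][0]=-3, U row1=(0, 1, -2, 1)
  row2 ← row2 − (-2)·row0  ⇒  L[2][0]=-2, U row2=(0, -4, 10, -4)
  row3 ← row3 − (-2)·row0  ⇒  L[3][0]=-2, U row3=(0, -3, -2, 0)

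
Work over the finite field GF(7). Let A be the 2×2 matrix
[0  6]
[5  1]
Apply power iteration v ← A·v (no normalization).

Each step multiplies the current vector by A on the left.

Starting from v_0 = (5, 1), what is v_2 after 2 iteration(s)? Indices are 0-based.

v_2 = (2, 0)

v_0 = (5, 1).
v_1 = A·v_0 = (6, 5).
v_2 = A·v_1 = (2, 0).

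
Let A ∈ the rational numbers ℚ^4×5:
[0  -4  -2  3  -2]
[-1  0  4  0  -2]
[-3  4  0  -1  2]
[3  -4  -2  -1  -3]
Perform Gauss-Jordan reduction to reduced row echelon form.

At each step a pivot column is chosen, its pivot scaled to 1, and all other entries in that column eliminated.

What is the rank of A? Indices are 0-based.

rank = 4

pivot(0,0): swap R0↔R1
pivot(0,0)=-1: scale R0 → (1, 0, -4, 0, 2)
  clear (2,0): R2 −= (-3)R0 → (0, 4, -12, -1, 8)
  clear (3,0): R3 −= (3)R0 → (0, -4, 10, -1, -9)
pivot(1,1)=-4: scale R1 → (0, 1, 1/2, -3/4, 1/2)
  clear (2,1): R2 −= (4)R1 → (0, 0, -14, 2, 6)
  clear (3,1): R3 −= (-4)R1 → (0, 0, 12, -4, -7)
pivot(2,2)=-14: scale R2 → (0, 0, 1, -1/7, -3/7)
  clear (0,2): R0 −= (-4)R2 → (1, 0, 0, -4/7, 2/7)
  clear (1,2): R1 −= (1/2)R2 → (0, 1, 0, -19/28, 5/7)
  clear (3,2): R3 −= (12)R2 → (0, 0, 0, -16/7, -13/7)
pivot(3,3)=-16/7: scale R3 → (0, 0, 0, 1, 13/16)
  clear (0,3): R0 −= (-4/7)R3 → (1, 0, 0, 0, 3/4)
  clear (1,3): R1 −= (-19/28)R3 → (0, 1, 0, 0, 81/64)
  clear (2,3): R2 −= (-1/7)R3 → (0, 0, 1, 0, -5/16)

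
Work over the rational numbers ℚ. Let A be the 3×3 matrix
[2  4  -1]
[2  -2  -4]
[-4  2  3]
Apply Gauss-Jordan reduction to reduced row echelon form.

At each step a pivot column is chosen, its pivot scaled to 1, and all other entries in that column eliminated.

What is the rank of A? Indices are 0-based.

rank = 3

[1] R0 /= 2  ⇒  (1, 2, -1/2)
     R1 -= 2·R0  ⇒  (0, -6, -3)
     R2 -= -4·R0  ⇒  (0, 10, 1)
[2] R1 /= -6  ⇒  (0, 1, 1/2)
     R0 -= 2·R1  ⇒  (1, 0, -3/2)
     R2 -= 10·R1  ⇒  (0, 0, -4)
[3] R2 /= -4  ⇒  (0, 0, 1)
     R0 -= -3/2·R2  ⇒  (1, 0, 0)
     R1 -= 1/2·R2  ⇒  (0, 1, 0)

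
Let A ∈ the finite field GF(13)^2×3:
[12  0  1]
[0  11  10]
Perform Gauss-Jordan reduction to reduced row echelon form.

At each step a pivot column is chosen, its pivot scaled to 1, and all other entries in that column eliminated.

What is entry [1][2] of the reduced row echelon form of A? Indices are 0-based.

[1] R0 /= 12  ⇒  (1, 0, 12)
[2] R1 /= 11  ⇒  (0, 1, 8)

M[1][2] = 8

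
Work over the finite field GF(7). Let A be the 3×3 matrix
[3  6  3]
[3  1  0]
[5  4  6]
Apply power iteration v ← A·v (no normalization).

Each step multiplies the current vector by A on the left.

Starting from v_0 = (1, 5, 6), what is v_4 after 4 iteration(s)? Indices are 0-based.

v_0 = (1, 5, 6).
v_1 = A·v_0 = (2, 1, 5).
v_2 = A·v_1 = (6, 0, 2).
v_3 = A·v_2 = (3, 4, 0).
v_4 = A·v_3 = (5, 6, 3).

v_4 = (5, 6, 3)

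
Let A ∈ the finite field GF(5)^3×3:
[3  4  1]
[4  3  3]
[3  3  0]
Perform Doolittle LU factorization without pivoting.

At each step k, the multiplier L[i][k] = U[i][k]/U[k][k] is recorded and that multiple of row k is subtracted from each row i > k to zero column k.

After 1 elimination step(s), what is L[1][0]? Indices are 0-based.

k=0: U[0][0]=3
  eliminate (1,0): mult=3, new row 1: (0, 1, 0); set L[1][0]=3
  eliminate (2,0): mult=1, new row 2: (0, 4, 4); set L[2][0]=1

L[1][0] = 3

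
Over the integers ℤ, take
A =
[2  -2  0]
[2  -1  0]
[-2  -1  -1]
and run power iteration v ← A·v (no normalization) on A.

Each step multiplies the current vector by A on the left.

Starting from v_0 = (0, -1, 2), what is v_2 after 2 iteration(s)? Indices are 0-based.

v_0 = (0, -1, 2).
v_1 = A·v_0 = (2, 1, -1).
v_2 = A·v_1 = (2, 3, -4).

v_2 = (2, 3, -4)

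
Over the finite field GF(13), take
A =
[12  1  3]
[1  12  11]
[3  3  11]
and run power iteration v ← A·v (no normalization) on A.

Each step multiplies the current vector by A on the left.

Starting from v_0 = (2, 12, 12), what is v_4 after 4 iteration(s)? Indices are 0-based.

v_0 = (2, 12, 12).
v_1 = A·v_0 = (7, 5, 5).
v_2 = A·v_1 = (0, 5, 0).
v_3 = A·v_2 = (5, 8, 2).
v_4 = A·v_3 = (9, 6, 9).

v_4 = (9, 6, 9)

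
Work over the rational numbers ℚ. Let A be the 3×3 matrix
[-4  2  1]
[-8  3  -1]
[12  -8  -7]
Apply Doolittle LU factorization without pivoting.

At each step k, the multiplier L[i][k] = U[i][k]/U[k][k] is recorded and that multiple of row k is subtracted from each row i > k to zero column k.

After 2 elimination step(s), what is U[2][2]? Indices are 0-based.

[col 0] pivot -4
  R1 -= 2*R0 → (0, -1, -3)  (L[1][0] := 2)
  R2 -= -3*R0 → (0, -2, -4)  (L[2][0] := -3)
[col 1] pivot -1
  R2 -= 2*R1 → (0, 0, 2)  (L[2][1] := 2)

U[2][2] = 2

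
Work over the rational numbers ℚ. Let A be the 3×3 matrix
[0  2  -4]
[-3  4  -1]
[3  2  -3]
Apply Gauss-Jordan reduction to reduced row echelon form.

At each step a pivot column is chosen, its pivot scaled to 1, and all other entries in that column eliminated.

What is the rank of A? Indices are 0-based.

step 1: exchange rows 0,1
step 1: normalize row 0 (÷-3) = (1, -4/3, 1/3)
  row 2: subtract 3×row0 = (0, 6, -4)
step 2: normalize row 1 (÷2) = (0, 1, -2)
  row 0: subtract -4/3×row1 = (1, 0, -7/3)
  row 2: subtract 6×row1 = (0, 0, 8)
step 3: normalize row 2 (÷8) = (0, 0, 1)
  row 0: subtract -7/3×row2 = (1, 0, 0)
  row 1: subtract -2×row2 = (0, 1, 0)

rank = 3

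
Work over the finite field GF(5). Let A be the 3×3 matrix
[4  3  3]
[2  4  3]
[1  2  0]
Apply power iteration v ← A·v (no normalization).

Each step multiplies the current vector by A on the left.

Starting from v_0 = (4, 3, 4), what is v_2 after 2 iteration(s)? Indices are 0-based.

v_2 = (4, 2, 1)

v_0 = (4, 3, 4).
v_1 = A·v_0 = (2, 2, 0).
v_2 = A·v_1 = (4, 2, 1).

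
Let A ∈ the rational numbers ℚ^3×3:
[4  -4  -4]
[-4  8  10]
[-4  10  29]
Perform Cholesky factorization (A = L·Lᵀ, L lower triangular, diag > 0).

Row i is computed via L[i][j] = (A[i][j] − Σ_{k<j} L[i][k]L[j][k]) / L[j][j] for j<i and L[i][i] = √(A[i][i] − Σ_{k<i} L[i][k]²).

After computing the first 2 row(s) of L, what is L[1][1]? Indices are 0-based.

L[1][1] = 2

Step 1: L[0][0] = √(4) = 2.
  L[1][0] = (-4) / L[0][0] = -2.
Step 2: L[1][1] = √(4) = 2.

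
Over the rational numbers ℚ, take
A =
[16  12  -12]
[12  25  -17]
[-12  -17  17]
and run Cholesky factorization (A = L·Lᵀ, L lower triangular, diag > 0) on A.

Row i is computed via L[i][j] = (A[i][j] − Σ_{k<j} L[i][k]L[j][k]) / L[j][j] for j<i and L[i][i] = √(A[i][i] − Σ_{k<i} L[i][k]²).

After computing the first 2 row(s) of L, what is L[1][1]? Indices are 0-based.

Step 1: L[0][0] = √(16) = 4.
  L[1][0] = (12) / L[0][0] = 3.
Step 2: L[1][1] = √(16) = 4.

L[1][1] = 4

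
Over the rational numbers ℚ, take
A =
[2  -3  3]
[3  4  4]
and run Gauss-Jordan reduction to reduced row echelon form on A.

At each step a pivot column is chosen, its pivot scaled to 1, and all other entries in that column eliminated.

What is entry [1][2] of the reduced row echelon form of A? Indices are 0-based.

[1] R0 /= 2  ⇒  (1, -3/2, 3/2)
     R1 -= 3·R0  ⇒  (0, 17/2, -1/2)
[2] R1 /= 17/2  ⇒  (0, 1, -1/17)
     R0 -= -3/2·R1  ⇒  (1, 0, 24/17)

M[1][2] = -1/17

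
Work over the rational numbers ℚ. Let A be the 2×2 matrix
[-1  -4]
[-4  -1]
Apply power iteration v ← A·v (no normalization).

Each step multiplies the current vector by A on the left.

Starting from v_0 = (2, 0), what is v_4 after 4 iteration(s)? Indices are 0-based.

v_0 = (2, 0).
v_1 = A·v_0 = (-2, -8).
v_2 = A·v_1 = (34, 16).
v_3 = A·v_2 = (-98, -152).
v_4 = A·v_3 = (706, 544).

v_4 = (706, 544)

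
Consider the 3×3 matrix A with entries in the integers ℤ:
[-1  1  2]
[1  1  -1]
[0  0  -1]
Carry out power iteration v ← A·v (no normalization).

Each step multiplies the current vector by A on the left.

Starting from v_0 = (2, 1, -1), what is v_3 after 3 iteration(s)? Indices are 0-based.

v_0 = (2, 1, -1).
v_1 = A·v_0 = (-3, 4, 1).
v_2 = A·v_1 = (9, 0, -1).
v_3 = A·v_2 = (-11, 10, 1).

v_3 = (-11, 10, 1)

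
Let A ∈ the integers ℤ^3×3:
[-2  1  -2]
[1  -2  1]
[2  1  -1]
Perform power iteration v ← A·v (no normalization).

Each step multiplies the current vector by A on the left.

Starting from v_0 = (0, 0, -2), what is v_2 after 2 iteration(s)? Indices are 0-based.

v_0 = (0, 0, -2).
v_1 = A·v_0 = (4, -2, 2).
v_2 = A·v_1 = (-14, 10, 4).

v_2 = (-14, 10, 4)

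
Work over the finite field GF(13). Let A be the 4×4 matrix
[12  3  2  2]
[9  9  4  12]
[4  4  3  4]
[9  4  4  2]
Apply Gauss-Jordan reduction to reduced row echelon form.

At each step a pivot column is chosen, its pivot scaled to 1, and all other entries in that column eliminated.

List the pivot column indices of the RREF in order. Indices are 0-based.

step 1: normalize row 0 (÷12) = (1, 10, 11, 11)
  row 1: subtract 9×row0 = (0, 10, 9, 4)
  row 2: subtract 4×row0 = (0, 3, 11, 12)
  row 3: subtract 9×row0 = (0, 5, 9, 7)
step 2: normalize row 1 (÷10) = (0, 1, 10, 3)
  row 0: subtract 10×row1 = (1, 0, 2, 7)
  row 2: subtract 3×row1 = (0, 0, 7, 3)
  row 3: subtract 5×row1 = (0, 0, 11, 5)
step 3: normalize row 2 (÷7) = (0, 0, 1, 6)
  row 0: subtract 2×row2 = (1, 0, 0, 8)
  row 1: subtract 10×row2 = (0, 1, 0, 8)
  row 3: subtract 11×row2 = (0, 0, 0, 4)
step 4: normalize row 3 (÷4) = (0, 0, 0, 1)
  row 0: subtract 8×row3 = (1, 0, 0, 0)
  row 1: subtract 8×row3 = (0, 1, 0, 0)
  row 2: subtract 6×row3 = (0, 0, 1, 0)

pivot columns: 0, 1, 2, 3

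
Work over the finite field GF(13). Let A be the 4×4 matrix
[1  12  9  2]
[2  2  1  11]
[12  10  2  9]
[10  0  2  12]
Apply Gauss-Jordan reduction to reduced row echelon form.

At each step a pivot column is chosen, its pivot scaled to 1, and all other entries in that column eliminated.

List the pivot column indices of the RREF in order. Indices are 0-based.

pivot columns: 0, 1, 2, 3

step 1: normalize row 0 (÷1) = (1, 12, 9, 2)
  row 1: subtract 2×row0 = (0, 4, 9, 7)
  row 2: subtract 12×row0 = (0, 9, 11, 11)
  row 3: subtract 10×row0 = (0, 10, 3, 5)
step 2: normalize row 1 (÷4) = (0, 1, 12, 5)
  row 0: subtract 12×row1 = (1, 0, 8, 7)
  row 2: subtract 9×row1 = (0, 0, 7, 5)
  row 3: subtract 10×row1 = (0, 0, 0, 7)
step 3: normalize row 2 (÷7) = (0, 0, 1, 10)
  row 0: subtract 8×row2 = (1, 0, 0, 5)
  row 1: subtract 12×row2 = (0, 1, 0, 2)
step 4: normalize row 3 (÷7) = (0, 0, 0, 1)
  row 0: subtract 5×row3 = (1, 0, 0, 0)
  row 1: subtract 2×row3 = (0, 1, 0, 0)
  row 2: subtract 10×row3 = (0, 0, 1, 0)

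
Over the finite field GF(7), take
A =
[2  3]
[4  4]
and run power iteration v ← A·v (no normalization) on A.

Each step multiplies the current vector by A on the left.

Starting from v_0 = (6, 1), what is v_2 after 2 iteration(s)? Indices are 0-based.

v_2 = (2, 4)

v_0 = (6, 1).
v_1 = A·v_0 = (1, 0).
v_2 = A·v_1 = (2, 4).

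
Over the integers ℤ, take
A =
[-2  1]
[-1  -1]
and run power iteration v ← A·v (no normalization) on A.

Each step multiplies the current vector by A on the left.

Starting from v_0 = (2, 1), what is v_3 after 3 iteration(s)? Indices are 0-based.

v_3 = (0, -9)

v_0 = (2, 1).
v_1 = A·v_0 = (-3, -3).
v_2 = A·v_1 = (3, 6).
v_3 = A·v_2 = (0, -9).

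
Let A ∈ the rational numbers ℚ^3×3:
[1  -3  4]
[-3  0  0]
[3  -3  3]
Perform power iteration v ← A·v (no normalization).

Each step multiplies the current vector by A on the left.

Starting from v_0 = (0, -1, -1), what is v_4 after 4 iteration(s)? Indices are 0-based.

v_0 = (0, -1, -1).
v_1 = A·v_0 = (-1, 0, 0).
v_2 = A·v_1 = (-1, 3, -3).
v_3 = A·v_2 = (-22, 3, -21).
v_4 = A·v_3 = (-115, 66, -138).

v_4 = (-115, 66, -138)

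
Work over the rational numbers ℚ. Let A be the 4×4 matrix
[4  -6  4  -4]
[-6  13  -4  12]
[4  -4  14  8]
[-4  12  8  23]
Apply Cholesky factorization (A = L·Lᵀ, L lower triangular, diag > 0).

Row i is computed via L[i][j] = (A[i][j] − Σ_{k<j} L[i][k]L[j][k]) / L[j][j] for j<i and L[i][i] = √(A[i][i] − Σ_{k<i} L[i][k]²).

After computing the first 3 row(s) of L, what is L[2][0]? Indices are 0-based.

L[2][0] = 2

Step 1: L[0][0] = √(4) = 2.
  L[1][0] = (-6) / L[0][0] = -3.
Step 2: L[1][1] = √(4) = 2.
  L[2][0] = (4) / L[0][0] = 2.
  L[2][1] = (2) / L[1][1] = 1.
Step 3: L[2][2] = √(9) = 3.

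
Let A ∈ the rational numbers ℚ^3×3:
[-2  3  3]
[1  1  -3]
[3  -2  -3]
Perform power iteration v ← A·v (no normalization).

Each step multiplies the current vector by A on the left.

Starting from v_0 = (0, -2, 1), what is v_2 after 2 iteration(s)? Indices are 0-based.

v_0 = (0, -2, 1).
v_1 = A·v_0 = (-3, -5, 1).
v_2 = A·v_1 = (-6, -11, -2).

v_2 = (-6, -11, -2)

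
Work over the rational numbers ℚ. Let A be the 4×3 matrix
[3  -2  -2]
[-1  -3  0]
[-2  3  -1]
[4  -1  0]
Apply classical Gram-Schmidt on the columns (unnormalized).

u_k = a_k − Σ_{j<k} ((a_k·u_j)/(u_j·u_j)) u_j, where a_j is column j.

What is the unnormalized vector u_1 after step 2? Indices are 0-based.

Step 1: u_0 = a_0 = (3, -1, -2, 4).
Step 2: u_1 = a_1 − (-13/30)·u_0 = (-7/10, -103/30, 32/15, 11/15).

u_1 = (-7/10, -103/30, 32/15, 11/15)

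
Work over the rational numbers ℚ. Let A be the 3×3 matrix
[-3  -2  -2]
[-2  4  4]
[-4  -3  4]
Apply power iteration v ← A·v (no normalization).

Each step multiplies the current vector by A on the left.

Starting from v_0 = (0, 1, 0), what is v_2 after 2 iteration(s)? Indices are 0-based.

v_0 = (0, 1, 0).
v_1 = A·v_0 = (-2, 4, -3).
v_2 = A·v_1 = (4, 8, -16).

v_2 = (4, 8, -16)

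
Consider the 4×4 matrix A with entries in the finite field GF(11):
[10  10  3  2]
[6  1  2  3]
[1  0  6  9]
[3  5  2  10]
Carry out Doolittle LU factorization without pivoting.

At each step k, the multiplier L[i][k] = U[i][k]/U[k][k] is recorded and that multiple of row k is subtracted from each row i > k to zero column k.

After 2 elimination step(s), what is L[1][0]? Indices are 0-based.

[col 0] pivot 10
  R1 -= 5*R0 → (0, 6, 9, 4)  (L[1][0] := 5)
  R2 -= 10*R0 → (0, 10, 9, 0)  (L[2][0] := 10)
  R3 -= 8*R0 → (0, 2, 0, 5)  (L[3][0] := 8)
[col 1] pivot 6
  R2 -= 9*R1 → (0, 0, 5, 8)  (L[2][1] := 9)
  R3 -= 4*R1 → (0, 0, 8, 0)  (L[3][1] := 4)

L[1][0] = 5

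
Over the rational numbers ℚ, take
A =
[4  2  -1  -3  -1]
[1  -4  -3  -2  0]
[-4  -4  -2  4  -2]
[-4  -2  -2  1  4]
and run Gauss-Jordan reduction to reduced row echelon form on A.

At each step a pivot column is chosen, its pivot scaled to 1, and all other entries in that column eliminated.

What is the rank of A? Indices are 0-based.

step 1: normalize row 0 (÷4) = (1, 1/2, -1/4, -3/4, -1/4)
  row 1: subtract 1×row0 = (0, -9/2, -11/4, -5/4, 1/4)
  row 2: subtract -4×row0 = (0, -2, -3, 1, -3)
  row 3: subtract -4×row0 = (0, 0, -3, -2, 3)
step 2: normalize row 1 (÷-9/2) = (0, 1, 11/18, 5/18, -1/18)
  row 0: subtract 1/2×row1 = (1, 0, -5/9, -8/9, -2/9)
  row 2: subtract -2×row1 = (0, 0, -16/9, 14/9, -28/9)
step 3: normalize row 2 (÷-16/9) = (0, 0, 1, -7/8, 7/4)
  row 0: subtract -5/9×row2 = (1, 0, 0, -11/8, 3/4)
  row 1: subtract 11/18×row2 = (0, 1, 0, 13/16, -9/8)
  row 3: subtract -3×row2 = (0, 0, 0, -37/8, 33/4)
step 4: normalize row 3 (÷-37/8) = (0, 0, 0, 1, -66/37)
  row 0: subtract -11/8×row3 = (1, 0, 0, 0, -63/37)
  row 1: subtract 13/16×row3 = (0, 1, 0, 0, 12/37)
  row 2: subtract -7/8×row3 = (0, 0, 1, 0, 7/37)

rank = 4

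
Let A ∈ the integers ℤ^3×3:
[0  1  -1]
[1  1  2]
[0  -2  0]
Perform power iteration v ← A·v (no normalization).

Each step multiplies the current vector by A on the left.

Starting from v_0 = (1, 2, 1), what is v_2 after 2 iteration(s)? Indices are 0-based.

v_0 = (1, 2, 1).
v_1 = A·v_0 = (1, 5, -4).
v_2 = A·v_1 = (9, -2, -10).

v_2 = (9, -2, -10)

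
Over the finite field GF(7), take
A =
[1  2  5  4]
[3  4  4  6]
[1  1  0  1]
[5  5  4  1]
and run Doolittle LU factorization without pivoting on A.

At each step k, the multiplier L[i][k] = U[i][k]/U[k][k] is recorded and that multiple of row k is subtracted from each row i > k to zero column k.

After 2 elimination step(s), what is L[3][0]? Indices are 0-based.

L[3][0] = 5

k=0: U[0][0]=1
  eliminate (1,0): mult=3, new row 1: (0, 5, 3, 1); set L[1][0]=3
  eliminate (2,0): mult=1, new row 2: (0, 6, 2, 4); set L[2][0]=1
  eliminate (3,0): mult=5, new row 3: (0, 2, 0, 2); set L[3][0]=5
k=1: U[1][1]=5
  eliminate (2,1): mult=4, new row 2: (0, 0, 4, 0); set L[2][1]=4
  eliminate (3,1): mult=6, new row 3: (0, 0, 3, 3); set L[3][1]=6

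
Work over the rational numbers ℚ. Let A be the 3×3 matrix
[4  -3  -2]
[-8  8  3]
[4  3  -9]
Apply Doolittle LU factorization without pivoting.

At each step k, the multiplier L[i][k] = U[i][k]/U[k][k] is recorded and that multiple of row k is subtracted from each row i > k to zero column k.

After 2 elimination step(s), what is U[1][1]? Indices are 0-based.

[col 0] pivot 4
  R1 -= -2*R0 → (0, 2, -1)  (L[1][0] := -2)
  R2 -= 1*R0 → (0, 6, -7)  (L[2][0] := 1)
[col 1] pivot 2
  R2 -= 3*R1 → (0, 0, -4)  (L[2][1] := 3)

U[1][1] = 2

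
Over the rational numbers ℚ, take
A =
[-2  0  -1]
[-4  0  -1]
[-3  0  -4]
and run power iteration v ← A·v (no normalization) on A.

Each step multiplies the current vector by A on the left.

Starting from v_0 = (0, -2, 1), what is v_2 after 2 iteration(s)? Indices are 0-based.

v_0 = (0, -2, 1).
v_1 = A·v_0 = (-1, -1, -4).
v_2 = A·v_1 = (6, 8, 19).

v_2 = (6, 8, 19)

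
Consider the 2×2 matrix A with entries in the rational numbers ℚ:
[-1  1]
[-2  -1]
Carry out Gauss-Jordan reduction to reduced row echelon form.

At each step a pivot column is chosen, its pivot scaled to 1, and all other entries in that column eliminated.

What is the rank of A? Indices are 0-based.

rank = 2

step 1: normalize row 0 (÷-1) = (1, -1)
  row 1: subtract -2×row0 = (0, -3)
step 2: normalize row 1 (÷-3) = (0, 1)
  row 0: subtract -1×row1 = (1, 0)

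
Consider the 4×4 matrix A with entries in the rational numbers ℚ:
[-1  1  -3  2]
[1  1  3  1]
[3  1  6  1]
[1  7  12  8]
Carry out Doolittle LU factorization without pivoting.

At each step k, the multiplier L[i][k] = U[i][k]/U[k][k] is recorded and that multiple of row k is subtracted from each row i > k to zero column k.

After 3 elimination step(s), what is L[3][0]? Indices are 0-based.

L[3][0] = -1

[col 0] pivot -1
  R1 -= -1*R0 → (0, 2, 0, 3)  (L[1][0] := -1)
  R2 -= -3*R0 → (0, 4, -3, 7)  (L[2][0] := -3)
  R3 -= -1*R0 → (0, 8, 9, 10)  (L[3][0] := -1)
[col 1] pivot 2
  R2 -= 2*R1 → (0, 0, -3, 1)  (L[2][1] := 2)
  R3 -= 4*R1 → (0, 0, 9, -2)  (L[3][1] := 4)
[col 2] pivot -3
  R3 -= -3*R2 → (0, 0, 0, 1)  (L[3][2] := -3)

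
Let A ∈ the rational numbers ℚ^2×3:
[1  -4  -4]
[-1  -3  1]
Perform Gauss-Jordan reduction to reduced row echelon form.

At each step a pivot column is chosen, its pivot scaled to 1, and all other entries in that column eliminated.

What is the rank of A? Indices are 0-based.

rank = 2

[1] R0 /= 1  ⇒  (1, -4, -4)
     R1 -= -1·R0  ⇒  (0, -7, -3)
[2] R1 /= -7  ⇒  (0, 1, 3/7)
     R0 -= -4·R1  ⇒  (1, 0, -16/7)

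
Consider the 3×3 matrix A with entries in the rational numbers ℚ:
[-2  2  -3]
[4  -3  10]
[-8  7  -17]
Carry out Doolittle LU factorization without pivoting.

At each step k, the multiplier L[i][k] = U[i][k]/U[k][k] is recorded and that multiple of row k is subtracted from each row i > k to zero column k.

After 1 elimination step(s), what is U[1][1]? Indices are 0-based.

[col 0] pivot -2
  R1 -= -2*R0 → (0, 1, 4)  (L[1][0] := -2)
  R2 -= 4*R0 → (0, -1, -5)  (L[2][0] := 4)

U[1][1] = 1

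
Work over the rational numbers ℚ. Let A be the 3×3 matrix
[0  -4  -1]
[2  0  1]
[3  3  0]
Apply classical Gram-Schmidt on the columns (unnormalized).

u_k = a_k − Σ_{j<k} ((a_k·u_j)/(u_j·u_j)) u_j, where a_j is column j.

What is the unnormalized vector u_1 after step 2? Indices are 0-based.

u_1 = (-4, -18/13, 12/13)

Step 1: u_0 = a_0 = (0, 2, 3).
Step 2: u_1 = a_1 − (9/13)·u_0 = (-4, -18/13, 12/13).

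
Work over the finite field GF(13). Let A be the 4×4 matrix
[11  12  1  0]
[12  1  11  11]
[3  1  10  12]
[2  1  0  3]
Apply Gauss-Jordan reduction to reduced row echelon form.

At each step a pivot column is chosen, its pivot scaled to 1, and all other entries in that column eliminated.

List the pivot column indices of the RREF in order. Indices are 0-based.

pivot columns: 0, 1, 2, 3

pivot(0,0)=11: scale R0 → (1, 7, 6, 0)
  clear (1,0): R1 −= (12)R0 → (0, 8, 4, 11)
  clear (2,0): R2 −= (3)R0 → (0, 6, 5, 12)
  clear (3,0): R3 −= (2)R0 → (0, 0, 1, 3)
pivot(1,1)=8: scale R1 → (0, 1, 7, 3)
  clear (0,1): R0 −= (7)R1 → (1, 0, 9, 5)
  clear (2,1): R2 −= (6)R1 → (0, 0, 2, 7)
pivot(2,2)=2: scale R2 → (0, 0, 1, 10)
  clear (0,2): R0 −= (9)R2 → (1, 0, 0, 6)
  clear (1,2): R1 −= (7)R2 → (0, 1, 0, 11)
  clear (3,2): R3 −= (1)R2 → (0, 0, 0, 6)
pivot(3,3)=6: scale R3 → (0, 0, 0, 1)
  clear (0,3): R0 −= (6)R3 → (1, 0, 0, 0)
  clear (1,3): R1 −= (11)R3 → (0, 1, 0, 0)
  clear (2,3): R2 −= (10)R3 → (0, 0, 1, 0)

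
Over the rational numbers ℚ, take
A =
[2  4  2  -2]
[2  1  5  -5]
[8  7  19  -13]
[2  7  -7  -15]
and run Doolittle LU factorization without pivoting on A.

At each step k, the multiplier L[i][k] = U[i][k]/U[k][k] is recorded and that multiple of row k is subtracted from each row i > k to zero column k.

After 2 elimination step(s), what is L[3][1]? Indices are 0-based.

k=0: U[0][0]=2
  eliminate (1,0): mult=1, new row 1: (0, -3, 3, -3); set L[1][0]=1
  eliminate (2,0): mult=4, new row 2: (0, -9, 11, -5); set L[2][0]=4
  eliminate (3,0): mult=1, new row 3: (0, 3, -9, -13); set L[3][0]=1
k=1: U[1][1]=-3
  eliminate (2,1): mult=3, new row 2: (0, 0, 2, 4); set L[2][1]=3
  eliminate (3,1): mult=-1, new row 3: (0, 0, -6, -16); set L[3][1]=-1

L[3][1] = -1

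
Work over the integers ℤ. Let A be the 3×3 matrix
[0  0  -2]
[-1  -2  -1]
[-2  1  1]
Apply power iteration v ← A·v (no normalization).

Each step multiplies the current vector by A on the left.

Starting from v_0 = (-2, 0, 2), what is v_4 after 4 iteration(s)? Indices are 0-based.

v_4 = (-72, -12, 94)

v_0 = (-2, 0, 2).
v_1 = A·v_0 = (-4, 0, 6).
v_2 = A·v_1 = (-12, -2, 14).
v_3 = A·v_2 = (-28, 2, 36).
v_4 = A·v_3 = (-72, -12, 94).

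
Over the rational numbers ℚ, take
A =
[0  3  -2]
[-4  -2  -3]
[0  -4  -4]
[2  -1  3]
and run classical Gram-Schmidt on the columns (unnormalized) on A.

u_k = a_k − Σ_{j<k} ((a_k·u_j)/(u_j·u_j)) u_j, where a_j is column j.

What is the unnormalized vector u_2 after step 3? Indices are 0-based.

Step 1: u_0 = a_0 = (0, -4, 0, 2).
Step 2: u_1 = a_1 − (3/10)·u_0 = (3, -4/5, -4, -8/5).
Step 3: u_2 = a_2 − (9/10)·u_0 − (38/141)·u_1 = (-132/47, 115/141, -412/141, 230/141).

u_2 = (-132/47, 115/141, -412/141, 230/141)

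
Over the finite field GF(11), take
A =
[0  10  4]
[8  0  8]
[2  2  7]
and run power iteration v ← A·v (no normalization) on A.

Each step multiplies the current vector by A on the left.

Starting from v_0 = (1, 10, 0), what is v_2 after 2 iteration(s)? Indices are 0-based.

v_2 = (3, 8, 7)

v_0 = (1, 10, 0).
v_1 = A·v_0 = (1, 8, 0).
v_2 = A·v_1 = (3, 8, 7).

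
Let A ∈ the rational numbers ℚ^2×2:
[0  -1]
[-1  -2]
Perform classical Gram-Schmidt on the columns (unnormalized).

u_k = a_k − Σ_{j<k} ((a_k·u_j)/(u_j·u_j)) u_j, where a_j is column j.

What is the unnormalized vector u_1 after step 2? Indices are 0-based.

u_1 = (-1, 0)

Step 1: u_0 = a_0 = (0, -1).
Step 2: u_1 = a_1 − (2)·u_0 = (-1, 0).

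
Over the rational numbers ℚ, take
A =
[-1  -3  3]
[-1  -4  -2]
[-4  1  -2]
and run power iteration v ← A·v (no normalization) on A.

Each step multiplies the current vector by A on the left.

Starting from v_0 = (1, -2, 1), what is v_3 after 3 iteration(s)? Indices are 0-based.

v_3 = (50, 117, 198)

v_0 = (1, -2, 1).
v_1 = A·v_0 = (8, 5, -8).
v_2 = A·v_1 = (-47, -12, -11).
v_3 = A·v_2 = (50, 117, 198).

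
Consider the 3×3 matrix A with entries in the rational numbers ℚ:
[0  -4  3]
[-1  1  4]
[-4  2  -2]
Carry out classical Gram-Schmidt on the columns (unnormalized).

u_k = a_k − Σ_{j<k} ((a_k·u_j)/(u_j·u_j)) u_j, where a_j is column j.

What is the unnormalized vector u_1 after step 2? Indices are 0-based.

u_1 = (-4, 8/17, -2/17)

Step 1: u_0 = a_0 = (0, -1, -4).
Step 2: u_1 = a_1 − (-9/17)·u_0 = (-4, 8/17, -2/17).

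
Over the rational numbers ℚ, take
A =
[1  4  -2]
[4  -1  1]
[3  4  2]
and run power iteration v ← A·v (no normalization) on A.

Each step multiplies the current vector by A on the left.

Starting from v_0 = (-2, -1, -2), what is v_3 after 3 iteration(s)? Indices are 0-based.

v_0 = (-2, -1, -2).
v_1 = A·v_0 = (-2, -9, -14).
v_2 = A·v_1 = (-10, -13, -70).
v_3 = A·v_2 = (78, -97, -222).

v_3 = (78, -97, -222)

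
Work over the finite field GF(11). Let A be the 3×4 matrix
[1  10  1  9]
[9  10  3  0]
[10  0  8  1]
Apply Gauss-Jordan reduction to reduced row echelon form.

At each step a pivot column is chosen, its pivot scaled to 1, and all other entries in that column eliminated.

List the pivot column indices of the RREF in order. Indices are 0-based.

pivot columns: 0, 1, 3

pivot(0,0)=1: scale R0 → (1, 10, 1, 9)
  clear (1,0): R1 −= (9)R0 → (0, 8, 5, 7)
  clear (2,0): R2 −= (10)R0 → (0, 10, 9, 10)
pivot(1,1)=8: scale R1 → (0, 1, 2, 5)
  clear (0,1): R0 −= (10)R1 → (1, 0, 3, 3)
  clear (2,1): R2 −= (10)R1 → (0, 0, 0, 4)
col 2: no nonzero at/below row 2; advance.
pivot(2,3)=4: scale R2 → (0, 0, 0, 1)
  clear (0,3): R0 −= (3)R2 → (1, 0, 3, 0)
  clear (1,3): R1 −= (5)R2 → (0, 1, 2, 0)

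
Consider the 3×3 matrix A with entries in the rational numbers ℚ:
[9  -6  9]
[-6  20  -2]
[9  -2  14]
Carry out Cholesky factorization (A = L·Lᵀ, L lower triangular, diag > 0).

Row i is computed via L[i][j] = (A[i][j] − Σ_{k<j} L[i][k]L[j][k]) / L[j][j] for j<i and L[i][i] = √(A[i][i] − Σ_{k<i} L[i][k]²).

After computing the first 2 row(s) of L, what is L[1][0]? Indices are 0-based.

L[1][0] = -2

Step 1: L[0][0] = √(9) = 3.
  L[1][0] = (-6) / L[0][0] = -2.
Step 2: L[1][1] = √(16) = 4.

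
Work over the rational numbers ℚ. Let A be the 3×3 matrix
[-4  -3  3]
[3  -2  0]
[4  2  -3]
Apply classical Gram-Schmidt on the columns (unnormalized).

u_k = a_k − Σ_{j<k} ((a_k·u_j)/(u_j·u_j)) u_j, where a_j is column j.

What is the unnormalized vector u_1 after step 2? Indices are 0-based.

u_1 = (-67/41, -124/41, 26/41)

Step 1: u_0 = a_0 = (-4, 3, 4).
Step 2: u_1 = a_1 − (14/41)·u_0 = (-67/41, -124/41, 26/41).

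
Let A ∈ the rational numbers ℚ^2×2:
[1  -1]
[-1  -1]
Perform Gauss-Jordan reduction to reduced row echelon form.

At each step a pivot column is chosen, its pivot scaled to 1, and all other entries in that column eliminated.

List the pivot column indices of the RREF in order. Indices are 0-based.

pivot columns: 0, 1

pivot(0,0)=1: scale R0 → (1, -1)
  clear (1,0): R1 −= (-1)R0 → (0, -2)
pivot(1,1)=-2: scale R1 → (0, 1)
  clear (0,1): R0 −= (-1)R1 → (1, 0)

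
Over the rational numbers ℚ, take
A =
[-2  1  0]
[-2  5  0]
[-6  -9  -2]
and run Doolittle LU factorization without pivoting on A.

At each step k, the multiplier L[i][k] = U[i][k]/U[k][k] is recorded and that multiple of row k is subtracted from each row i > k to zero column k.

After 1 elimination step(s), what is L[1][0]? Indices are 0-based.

[col 0] pivot -2
  R1 -= 1*R0 → (0, 4, 0)  (L[1][0] := 1)
  R2 -= 3*R0 → (0, -12, -2)  (L[2][0] := 3)

L[1][0] = 1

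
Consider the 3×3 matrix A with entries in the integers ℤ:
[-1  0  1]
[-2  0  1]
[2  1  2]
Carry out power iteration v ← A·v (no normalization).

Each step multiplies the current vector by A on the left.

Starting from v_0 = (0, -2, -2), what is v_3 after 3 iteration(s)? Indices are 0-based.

v_3 = (-14, -10, -46)

v_0 = (0, -2, -2).
v_1 = A·v_0 = (-2, -2, -6).
v_2 = A·v_1 = (-4, -2, -18).
v_3 = A·v_2 = (-14, -10, -46).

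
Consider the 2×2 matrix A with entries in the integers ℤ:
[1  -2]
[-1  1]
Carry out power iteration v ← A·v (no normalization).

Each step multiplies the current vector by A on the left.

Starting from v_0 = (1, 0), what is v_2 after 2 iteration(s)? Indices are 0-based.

v_0 = (1, 0).
v_1 = A·v_0 = (1, -1).
v_2 = A·v_1 = (3, -2).

v_2 = (3, -2)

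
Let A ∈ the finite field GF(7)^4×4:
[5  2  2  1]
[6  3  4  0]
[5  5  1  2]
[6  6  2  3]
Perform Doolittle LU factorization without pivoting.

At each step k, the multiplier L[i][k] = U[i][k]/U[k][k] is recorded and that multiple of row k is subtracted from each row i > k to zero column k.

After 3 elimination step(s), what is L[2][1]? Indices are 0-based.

L[2][1] = 5

k=0: U[0][0]=5
  eliminate (1,0): mult=4, new row 1: (0, 2, 3, 3); set L[1][0]=4
  eliminate (2,0): mult=1, new row 2: (0, 3, 6, 1); set L[2][0]=1
  eliminate (3,0): mult=4, new row 3: (0, 5, 1, 6); set L[3][0]=4
k=1: U[1][1]=2
  eliminate (2,1): mult=5, new row 2: (0, 0, 5, 0); set L[2][1]=5
  eliminate (3,1): mult=6, new row 3: (0, 0, 4, 2); set L[3][1]=6
k=2: U[2][2]=5
  eliminate (3,2): mult=5, new row 3: (0, 0, 0, 2); set L[3][2]=5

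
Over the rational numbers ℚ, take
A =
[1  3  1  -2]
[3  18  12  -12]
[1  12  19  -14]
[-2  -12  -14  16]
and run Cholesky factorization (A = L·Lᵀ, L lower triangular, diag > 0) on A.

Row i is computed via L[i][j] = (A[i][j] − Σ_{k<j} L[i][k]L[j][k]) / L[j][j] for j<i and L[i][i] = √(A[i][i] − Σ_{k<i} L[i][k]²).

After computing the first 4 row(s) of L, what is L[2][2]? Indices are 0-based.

L[2][2] = 3

Step 1: L[0][0] = √(1) = 1.
  L[1][0] = (3) / L[0][0] = 3.
Step 2: L[1][1] = √(9) = 3.
  L[2][0] = (1) / L[0][0] = 1.
  L[2][1] = (9) / L[1][1] = 3.
Step 3: L[2][2] = √(9) = 3.
  L[3][0] = (-2) / L[0][0] = -2.
  L[3][1] = (-6) / L[1][1] = -2.
  L[3][2] = (-6) / L[2][2] = -2.
Step 4: L[3][3] = √(4) = 2.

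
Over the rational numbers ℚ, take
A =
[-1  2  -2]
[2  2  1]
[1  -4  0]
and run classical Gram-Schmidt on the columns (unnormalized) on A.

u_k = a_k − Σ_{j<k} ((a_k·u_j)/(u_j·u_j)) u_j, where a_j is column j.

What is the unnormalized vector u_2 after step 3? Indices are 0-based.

Step 1: u_0 = a_0 = (-1, 2, 1).
Step 2: u_1 = a_1 − (-1/3)·u_0 = (5/3, 8/3, -11/3).
Step 3: u_2 = a_2 − (2/3)·u_0 − (-1/35)·u_1 = (-9/7, -9/35, -27/35).

u_2 = (-9/7, -9/35, -27/35)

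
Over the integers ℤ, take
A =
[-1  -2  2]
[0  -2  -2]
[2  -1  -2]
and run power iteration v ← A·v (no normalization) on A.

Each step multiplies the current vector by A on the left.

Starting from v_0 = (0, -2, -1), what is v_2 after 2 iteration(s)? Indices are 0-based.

v_0 = (0, -2, -1).
v_1 = A·v_0 = (2, 6, 4).
v_2 = A·v_1 = (-6, -20, -10).

v_2 = (-6, -20, -10)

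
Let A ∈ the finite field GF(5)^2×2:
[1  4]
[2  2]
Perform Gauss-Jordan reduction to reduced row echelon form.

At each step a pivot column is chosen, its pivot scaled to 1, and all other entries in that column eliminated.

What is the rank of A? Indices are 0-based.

pivot(0,0)=1: scale R0 → (1, 4)
  clear (1,0): R1 −= (2)R0 → (0, 4)
pivot(1,1)=4: scale R1 → (0, 1)
  clear (0,1): R0 −= (4)R1 → (1, 0)

rank = 2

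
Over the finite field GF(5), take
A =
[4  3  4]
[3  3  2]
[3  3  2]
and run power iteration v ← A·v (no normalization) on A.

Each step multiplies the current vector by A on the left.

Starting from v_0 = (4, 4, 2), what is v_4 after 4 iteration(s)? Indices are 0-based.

v_4 = (4, 3, 3)

v_0 = (4, 4, 2).
v_1 = A·v_0 = (1, 3, 3).
v_2 = A·v_1 = (0, 3, 3).
v_3 = A·v_2 = (1, 0, 0).
v_4 = A·v_3 = (4, 3, 3).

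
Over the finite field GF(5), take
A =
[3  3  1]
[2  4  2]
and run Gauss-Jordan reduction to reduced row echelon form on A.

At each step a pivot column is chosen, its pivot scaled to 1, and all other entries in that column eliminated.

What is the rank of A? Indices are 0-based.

step 1: normalize row 0 (÷3) = (1, 1, 2)
  row 1: subtract 2×row0 = (0, 2, 3)
step 2: normalize row 1 (÷2) = (0, 1, 4)
  row 0: subtract 1×row1 = (1, 0, 3)

rank = 2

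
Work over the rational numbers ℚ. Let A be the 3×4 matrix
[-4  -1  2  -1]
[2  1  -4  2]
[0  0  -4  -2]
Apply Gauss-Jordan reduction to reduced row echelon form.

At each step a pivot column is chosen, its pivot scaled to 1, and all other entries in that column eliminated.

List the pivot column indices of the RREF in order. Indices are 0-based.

step 1: normalize row 0 (÷-4) = (1, 1/4, -1/2, 1/4)
  row 1: subtract 2×row0 = (0, 1/2, -3, 3/2)
step 2: normalize row 1 (÷1/2) = (0, 1, -6, 3)
  row 0: subtract 1/4×row1 = (1, 0, 1, -1/2)
step 3: normalize row 2 (÷-4) = (0, 0, 1, 1/2)
  row 0: subtract 1×row2 = (1, 0, 0, -1)
  row 1: subtract -6×row2 = (0, 1, 0, 6)

pivot columns: 0, 1, 2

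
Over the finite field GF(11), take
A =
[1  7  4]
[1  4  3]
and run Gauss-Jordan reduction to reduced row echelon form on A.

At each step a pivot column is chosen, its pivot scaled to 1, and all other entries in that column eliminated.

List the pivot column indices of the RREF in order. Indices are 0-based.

pivot columns: 0, 1

[1] R0 /= 1  ⇒  (1, 7, 4)
     R1 -= 1·R0  ⇒  (0, 8, 10)
[2] R1 /= 8  ⇒  (0, 1, 4)
     R0 -= 7·R1  ⇒  (1, 0, 9)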